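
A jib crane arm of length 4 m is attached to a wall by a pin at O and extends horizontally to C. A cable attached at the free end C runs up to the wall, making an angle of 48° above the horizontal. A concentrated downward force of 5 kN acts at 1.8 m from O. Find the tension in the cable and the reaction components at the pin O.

T = 3.028 kN, O_x = 2.026 kN, O_y = 2.750 kN

ΣM about O: T·sin48°·4 − 5·1.8 = 0 → T = 9/(4·0.743145) = 3.02767 ≈ 3.028 kN.
ΣF_x = 0: O_x − T·cos48° = 0 → O_x = 3.02767 × 0.669131 = 2.026 kN.
ΣF_y = 0: O_y + T·sin48° − 5 = 0 → O_y = 5 − 3.02767 × 0.743145 = 2.750 kN.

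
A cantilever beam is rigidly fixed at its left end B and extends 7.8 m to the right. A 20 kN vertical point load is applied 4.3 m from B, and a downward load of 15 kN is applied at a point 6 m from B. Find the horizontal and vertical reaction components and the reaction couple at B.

B_x = 0, B_y = 35.00 kN, M_B = 176.0 kN·m

ΣF_x = 0: B_x = 0.
ΣF_y = 0: B_y − 20 − 15 = 0 → B_y = 35.00 kN.
ΣM about B: M_B − 20·4.3 − 15·6 = 0 → M_B = 176.0 kN·m.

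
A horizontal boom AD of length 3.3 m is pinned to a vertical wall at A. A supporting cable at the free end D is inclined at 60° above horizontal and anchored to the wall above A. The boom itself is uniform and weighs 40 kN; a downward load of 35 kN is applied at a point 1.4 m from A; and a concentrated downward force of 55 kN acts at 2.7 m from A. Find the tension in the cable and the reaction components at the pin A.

T = 92.20 kN, A_x = 46.10 kN, A_y = 50.15 kN

ΣM about A: T·sin60°·3.3 − 40·1.65 − 35·1.4 − 55·2.7 = 0 → T = 263.5/(3.3·0.866025) = 92.2011 ≈ 92.20 kN.
ΣF_x = 0: A_x − T·cos60° = 0 → A_x = 92.2011 × 0.5 = 46.10 kN.
ΣF_y = 0: A_y + T·sin60° − 40 − 35 − 55 = 0 → A_y = 130 − 92.2011 × 0.866025 = 50.15 kN.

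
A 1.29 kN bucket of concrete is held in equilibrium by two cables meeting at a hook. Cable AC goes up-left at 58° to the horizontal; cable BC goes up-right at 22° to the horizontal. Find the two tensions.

T_AC = 1.215 kN, T_BC = 0.6941 kN

ΣF_x = 0: −T_AC·cos58° + T_BC·cos22° = 0 → T_BC = 0.571536·T_AC.
ΣF_y = 0: T_AC·sin58° + T_BC·sin22° = 1.29.
Substitute: T_AC·(0.848048 + 0.571536·0.374607) = 1.29 → T_AC = 1.21452 ≈ 1.215 kN.
Then T_BC = 0.571536 × 1.21452 = 0.6941 kN.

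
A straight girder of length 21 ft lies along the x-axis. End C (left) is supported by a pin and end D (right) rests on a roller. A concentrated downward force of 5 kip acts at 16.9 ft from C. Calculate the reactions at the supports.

C_x = 0, C_y = 0.9762 kip, D_y = 4.024 kip

ΣM about C: D_y·21 − 5·16.9 = 0 → D_y = 84.5/21 = 4.02381 ≈ 4.024 kip.
ΣF_y = 0: C_y + 4.02381 − 5 = 0 → C_y = 0.9762 kip.
ΣF_x = 0: no horizontal applied forces, so C_x = 0.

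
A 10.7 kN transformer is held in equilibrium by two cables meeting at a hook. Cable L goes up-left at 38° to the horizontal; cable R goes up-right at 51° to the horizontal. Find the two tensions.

T_L = 6.735 kN, T_R = 8.433 kN

ΣF_x = 0: −T_L·cos38° + T_R·cos51° = 0 → T_R = 1.25216·T_L.
ΣF_y = 0: T_L·sin38° + T_R·sin51° = 10.7.
Substitute: T_L·(0.615661 + 1.25216·0.777146) = 10.7 → T_L = 6.73476 ≈ 6.735 kN.
Then T_R = 1.25216 × 6.73476 = 8.433 kN.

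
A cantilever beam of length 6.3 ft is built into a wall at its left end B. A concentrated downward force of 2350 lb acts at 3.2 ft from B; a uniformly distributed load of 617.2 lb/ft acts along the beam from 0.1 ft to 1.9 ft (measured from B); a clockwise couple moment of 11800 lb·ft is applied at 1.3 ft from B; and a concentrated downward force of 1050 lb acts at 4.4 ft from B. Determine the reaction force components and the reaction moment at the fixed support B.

Resultant of the distributed load: 617.2 × 1.8 = 1110.96 lb at 1 ft from B.
ΣF_x = 0: B_x = 0.
ΣF_y = 0: B_y − 2350 − 617.2·1.8 − 1050 = 0 → B_y = 4511 lb.
ΣM about B: M_B − 2350·3.2 − (617.2·1.8)·1 − 11800 − 1050·4.4 = 0 → M_B = 25050 lb·ft.

B_x = 0, B_y = 4511 lb, M_B = 25050 lb·ft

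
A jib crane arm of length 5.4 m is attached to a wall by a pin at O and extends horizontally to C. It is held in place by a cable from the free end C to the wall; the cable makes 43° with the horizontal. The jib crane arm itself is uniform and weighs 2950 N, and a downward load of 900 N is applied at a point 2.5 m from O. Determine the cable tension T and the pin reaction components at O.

T = 2774 N, O_x = 2029 N, O_y = 1958 N

ΣM about O: T·sin43°·5.4 − 2950·2.7 − 900·2.5 = 0 → T = 10215/(5.4·0.681998) = 2773.71 ≈ 2774 N.
ΣF_x = 0: O_x − T·cos43° = 0 → O_x = 2773.71 × 0.731354 = 2029 N.
ΣF_y = 0: O_y + T·sin43° − 2950 − 900 = 0 → O_y = 3850 − 2773.71 × 0.681998 = 1958 N.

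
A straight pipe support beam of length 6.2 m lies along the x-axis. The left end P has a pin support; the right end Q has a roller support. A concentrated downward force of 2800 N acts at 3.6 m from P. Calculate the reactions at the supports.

P_x = 0, P_y = 1174 N, Q_y = 1626 N

Taking moments about P: Q_y·6.2 − 2800·3.6 = 0 → Q_y = 10080/6.2 = 1625.81 ≈ 1626 N.
ΣF_y = 0: P_y + 1625.81 − 2800 = 0 → P_y = 1174 N.
ΣF_x = 0: no horizontal applied forces, so P_x = 0.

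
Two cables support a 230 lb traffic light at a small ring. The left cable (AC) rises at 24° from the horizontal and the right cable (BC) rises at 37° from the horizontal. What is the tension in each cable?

ΣF_x = 0: −T_AC·cos24° + T_BC·cos37° = 0 → T_BC = 1.14388·T_AC.
ΣF_y = 0: T_AC·sin24° + T_BC·sin37° = 230.
Substitute: T_AC·(0.406737 + 1.14388·0.601815) = 230 → T_AC = 210.019 ≈ 210.0 lb.
Then T_BC = 1.14388 × 210.019 = 240.2 lb.

T_AC = 210.0 lb, T_BC = 240.2 lb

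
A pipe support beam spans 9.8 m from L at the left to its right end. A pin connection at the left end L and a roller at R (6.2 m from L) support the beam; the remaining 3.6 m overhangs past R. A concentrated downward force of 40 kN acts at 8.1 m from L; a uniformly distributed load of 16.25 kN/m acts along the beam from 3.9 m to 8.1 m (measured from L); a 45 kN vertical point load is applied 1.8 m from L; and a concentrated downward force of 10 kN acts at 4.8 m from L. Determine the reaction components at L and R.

L_x = 0, L_y = 24.14 kN, R_y = 139.1 kN

Resultant of the distributed load: 16.25 × 4.2 = 68.25 kN at 6 m from L.
Moments about L: R_y·6.2 − 40·8.1 − (16.25·4.2)·6 − 45·1.8 − 10·4.8 = 0 → R_y = 862.5/6.2 = 139.113 ≈ 139.1 kN.
ΣF_y = 0: L_y + 139.113 − 40 − 16.25·4.2 − 45 − 10 = 0 → L_y = 24.14 kN.
ΣF_x = 0: no horizontal applied forces, so L_x = 0.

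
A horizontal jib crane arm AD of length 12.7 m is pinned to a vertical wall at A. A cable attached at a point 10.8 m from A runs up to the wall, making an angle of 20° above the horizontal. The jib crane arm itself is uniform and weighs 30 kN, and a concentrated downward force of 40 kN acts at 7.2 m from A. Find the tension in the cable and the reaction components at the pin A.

ΣM about A: T·sin20°·10.8 − 30·6.35 − 40·7.2 = 0 → T = 478.5/(10.8·0.34202) = 129.541 ≈ 129.5 kN.
ΣF_x = 0: A_x − T·cos20° = 0 → A_x = 129.541 × 0.939693 = 121.7 kN.
ΣF_y = 0: A_y + T·sin20° − 30 − 40 = 0 → A_y = 70 − 129.541 × 0.34202 = 25.69 kN.

T = 129.5 kN, A_x = 121.7 kN, A_y = 25.69 kN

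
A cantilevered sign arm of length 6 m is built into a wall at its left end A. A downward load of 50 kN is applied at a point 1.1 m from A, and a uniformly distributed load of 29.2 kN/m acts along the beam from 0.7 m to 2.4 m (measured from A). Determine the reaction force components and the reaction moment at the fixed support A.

A_x = 0, A_y = 99.64 kN, M_A = 131.9 kN·m

Resultant of the distributed load: 29.2 × 1.7 = 49.64 kN at 1.55 m from A.
ΣF_x = 0: A_x = 0.
ΣF_y = 0: A_y − 50 − 29.2·1.7 = 0 → A_y = 99.64 kN.
ΣM about A: M_A − 50·1.1 − (29.2·1.7)·1.55 = 0 → M_A = 131.9 kN·m.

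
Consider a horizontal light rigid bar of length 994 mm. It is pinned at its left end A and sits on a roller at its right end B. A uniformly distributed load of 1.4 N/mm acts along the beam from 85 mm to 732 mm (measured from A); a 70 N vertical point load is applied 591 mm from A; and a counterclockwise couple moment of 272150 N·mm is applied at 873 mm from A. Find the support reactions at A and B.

Resultant of the distributed load: 1.4 × 647 = 905.8 N at 408.5 mm from A.
Moments about A: B_y·994 − (1.4·647)·408.5 − 70·591 + 272150 = 0 → B_y = 139239.3/994 = 140.08 ≈ 140.1 N.
ΣF_y = 0: A_y + 140.08 − 1.4·647 − 70 = 0 → A_y = 835.7 N.
ΣF_x = 0: no horizontal applied forces, so A_x = 0.

A_x = 0, A_y = 835.7 N, B_y = 140.1 N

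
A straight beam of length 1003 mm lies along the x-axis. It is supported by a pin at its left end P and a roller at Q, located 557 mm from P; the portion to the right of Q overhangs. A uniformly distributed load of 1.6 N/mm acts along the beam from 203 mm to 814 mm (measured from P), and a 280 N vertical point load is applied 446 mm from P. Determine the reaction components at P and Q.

Resultant of the distributed load: 1.6 × 611 = 977.6 N at 508.5 mm from P.
Taking moments about P: Q_y·557 − (1.6·611)·508.5 − 280·446 = 0 → Q_y = 621989.6/557 = 1116.68 ≈ 1117 N.
ΣF_y = 0: P_y + 1116.68 − 1.6·611 − 280 = 0 → P_y = 140.9 N.
ΣF_x = 0: no horizontal applied forces, so P_x = 0.

P_x = 0, P_y = 140.9 N, Q_y = 1117 N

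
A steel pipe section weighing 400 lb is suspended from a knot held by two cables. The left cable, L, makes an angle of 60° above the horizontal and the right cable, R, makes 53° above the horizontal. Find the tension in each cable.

T_L = 261.5 lb, T_R = 217.3 lb

ΣF_x = 0: −T_L·cos60° + T_R·cos53° = 0 → T_R = 0.83082·T_L.
ΣF_y = 0: T_L·sin60° + T_R·sin53° = 400.
Substitute: T_L·(0.866025 + 0.83082·0.798636) = 400 → T_L = 261.515 ≈ 261.5 lb.
Then T_R = 0.83082 × 261.515 = 217.3 lb.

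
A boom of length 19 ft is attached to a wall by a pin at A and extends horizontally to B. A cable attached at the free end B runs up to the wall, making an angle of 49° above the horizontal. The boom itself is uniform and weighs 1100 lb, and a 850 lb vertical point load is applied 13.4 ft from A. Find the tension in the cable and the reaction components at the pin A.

ΣM about A: T·sin49°·19 − 1100·9.5 − 850·13.4 = 0 → T = 21840/(19·0.75471) = 1523.07 ≈ 1523 lb.
ΣF_x = 0: A_x − T·cos49° = 0 → A_x = 1523.07 × 0.656059 = 999.2 lb.
ΣF_y = 0: A_y + T·sin49° − 1100 − 850 = 0 → A_y = 1950 − 1523.07 × 0.75471 = 800.5 lb.

T = 1523 lb, A_x = 999.2 lb, A_y = 800.5 lb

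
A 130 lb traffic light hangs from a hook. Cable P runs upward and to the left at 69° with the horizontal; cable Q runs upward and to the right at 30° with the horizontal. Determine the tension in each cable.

T_P = 114.0 lb, T_Q = 47.17 lb

ΣF_x = 0: −T_P·cos69° + T_Q·cos30° = 0 → T_Q = 0.413808·T_P.
ΣF_y = 0: T_P·sin69° + T_Q·sin30° = 130.
Substitute: T_P·(0.93358 + 0.413808·0.5) = 130 → T_P = 113.987 ≈ 114.0 lb.
Then T_Q = 0.413808 × 113.987 = 47.17 lb.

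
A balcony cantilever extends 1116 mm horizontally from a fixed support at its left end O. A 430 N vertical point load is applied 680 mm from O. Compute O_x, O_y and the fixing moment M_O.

O_x = 0, O_y = 430.0 N, M_O = 292400 N·mm

ΣF_x = 0: O_x = 0.
ΣF_y = 0: O_y − 430 = 0 → O_y = 430.0 N.
ΣM about O: M_O − 430·680 = 0 → M_O = 292400 N·mm.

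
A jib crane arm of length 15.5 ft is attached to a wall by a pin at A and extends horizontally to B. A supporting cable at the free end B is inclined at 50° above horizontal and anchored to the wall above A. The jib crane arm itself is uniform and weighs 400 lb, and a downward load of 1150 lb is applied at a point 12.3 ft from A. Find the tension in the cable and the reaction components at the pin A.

T = 1452 lb, A_x = 933.6 lb, A_y = 437.4 lb

ΣM about A: T·sin50°·15.5 − 400·7.75 − 1150·12.3 = 0 → T = 17245/(15.5·0.766044) = 1452.37 ≈ 1452 lb.
ΣF_x = 0: A_x − T·cos50° = 0 → A_x = 1452.37 × 0.642788 = 933.6 lb.
ΣF_y = 0: A_y + T·sin50° − 400 − 1150 = 0 → A_y = 1550 − 1452.37 × 0.766044 = 437.4 lb.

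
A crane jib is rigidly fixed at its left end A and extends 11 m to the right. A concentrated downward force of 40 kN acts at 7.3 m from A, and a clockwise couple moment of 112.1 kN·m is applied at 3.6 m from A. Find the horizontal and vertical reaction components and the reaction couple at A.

ΣF_x = 0: A_x = 0.
ΣF_y = 0: A_y − 40 = 0 → A_y = 40.00 kN.
ΣM about A: M_A − 40·7.3 − 112.1 = 0 → M_A = 404.1 kN·m.

A_x = 0, A_y = 40.00 kN, M_A = 404.1 kN·m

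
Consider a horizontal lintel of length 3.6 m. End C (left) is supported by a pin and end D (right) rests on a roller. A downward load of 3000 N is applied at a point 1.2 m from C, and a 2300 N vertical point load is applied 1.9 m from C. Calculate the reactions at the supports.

Taking moments about C: D_y·3.6 − 3000·1.2 − 2300·1.9 = 0 → D_y = 7970/3.6 = 2213.89 ≈ 2214 N.
ΣF_y = 0: C_y + 2213.89 − 3000 − 2300 = 0 → C_y = 3086 N.
ΣF_x = 0: no horizontal applied forces, so C_x = 0.

C_x = 0, C_y = 3086 N, D_y = 2214 N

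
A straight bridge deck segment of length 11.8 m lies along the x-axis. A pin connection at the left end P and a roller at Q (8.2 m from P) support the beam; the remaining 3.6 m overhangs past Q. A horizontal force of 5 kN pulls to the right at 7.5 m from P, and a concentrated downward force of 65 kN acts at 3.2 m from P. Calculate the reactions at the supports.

Moments about P: Q_y·8.2 − 65·3.2 = 0 → Q_y = 208/8.2 = 25.3659 ≈ 25.37 kN.
ΣF_y = 0: P_y + 25.3659 − 65 = 0 → P_y = 39.63 kN.
ΣF_x = 0: P_x + 5 = 0 → P_x = -5.000 kN.

P_x = -5.000 kN, P_y = 39.63 kN, Q_y = 25.37 kN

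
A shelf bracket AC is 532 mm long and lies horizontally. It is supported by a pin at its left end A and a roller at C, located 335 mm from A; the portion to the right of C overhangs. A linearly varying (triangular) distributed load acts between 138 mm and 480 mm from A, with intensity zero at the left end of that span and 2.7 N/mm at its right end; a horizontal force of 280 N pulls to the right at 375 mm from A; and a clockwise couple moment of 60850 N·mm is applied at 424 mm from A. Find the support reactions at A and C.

Resultant of the triangular load: ½ × 2.7 × 342 = 461.7 N, acting at 366 mm from A (one-third of the span from the peak).
ΣM about A: C_y·335 − (½·2.7·342)·366 − 60850 = 0 → C_y = 229832.2/335 = 686.066 ≈ 686.1 N.
ΣF_y = 0: A_y + 686.066 − ½·2.7·342 = 0 → A_y = -224.4 N.
ΣF_x = 0: A_x + 280 = 0 → A_x = -280.0 N.

A_x = -280.0 N, A_y = -224.4 N, C_y = 686.1 N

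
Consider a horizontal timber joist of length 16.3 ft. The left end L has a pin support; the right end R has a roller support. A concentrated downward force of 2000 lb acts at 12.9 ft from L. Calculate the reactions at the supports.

Moments about L: R_y·16.3 − 2000·12.9 = 0 → R_y = 25800/16.3 = 1582.82 ≈ 1583 lb.
ΣF_y = 0: L_y + 1582.82 − 2000 = 0 → L_y = 417.2 lb.
ΣF_x = 0: no horizontal applied forces, so L_x = 0.

L_x = 0, L_y = 417.2 lb, R_y = 1583 lb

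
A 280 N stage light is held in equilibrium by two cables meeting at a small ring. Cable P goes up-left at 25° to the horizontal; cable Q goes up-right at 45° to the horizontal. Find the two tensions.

ΣF_x = 0: −T_P·cos25° + T_Q·cos45° = 0 → T_Q = 1.28171·T_P.
ΣF_y = 0: T_P·sin25° + T_Q·sin45° = 280.
Substitute: T_P·(0.422618 + 1.28171·0.707107) = 280 → T_P = 210.697 ≈ 210.7 N.
Then T_Q = 1.28171 × 210.697 = 270.1 N.

T_P = 210.7 N, T_Q = 270.1 N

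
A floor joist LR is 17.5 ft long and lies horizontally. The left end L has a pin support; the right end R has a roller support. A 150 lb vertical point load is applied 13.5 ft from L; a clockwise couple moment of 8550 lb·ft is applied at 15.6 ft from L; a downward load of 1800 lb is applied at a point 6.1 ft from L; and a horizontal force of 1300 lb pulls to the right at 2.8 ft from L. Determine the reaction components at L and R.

L_x = -1300 lb, L_y = 718.3 lb, R_y = 1232 lb

Moments about L: R_y·17.5 − 150·13.5 − 8550 − 1800·6.1 = 0 → R_y = 21555/17.5 = 1231.71 ≈ 1232 lb.
ΣF_y = 0: L_y + 1231.71 − 150 − 1800 = 0 → L_y = 718.3 lb.
ΣF_x = 0: L_x + 1300 = 0 → L_x = -1300 lb.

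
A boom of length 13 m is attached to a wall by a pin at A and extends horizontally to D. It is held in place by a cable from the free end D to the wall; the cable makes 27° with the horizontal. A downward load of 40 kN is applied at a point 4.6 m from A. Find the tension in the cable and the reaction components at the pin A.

ΣM about A: T·sin27°·13 − 40·4.6 = 0 → T = 184/(13·0.45399) = 31.1766 ≈ 31.18 kN.
ΣF_x = 0: A_x − T·cos27° = 0 → A_x = 31.1766 × 0.891007 = 27.78 kN.
ΣF_y = 0: A_y + T·sin27° − 40 = 0 → A_y = 40 − 31.1766 × 0.45399 = 25.85 kN.

T = 31.18 kN, A_x = 27.78 kN, A_y = 25.85 kN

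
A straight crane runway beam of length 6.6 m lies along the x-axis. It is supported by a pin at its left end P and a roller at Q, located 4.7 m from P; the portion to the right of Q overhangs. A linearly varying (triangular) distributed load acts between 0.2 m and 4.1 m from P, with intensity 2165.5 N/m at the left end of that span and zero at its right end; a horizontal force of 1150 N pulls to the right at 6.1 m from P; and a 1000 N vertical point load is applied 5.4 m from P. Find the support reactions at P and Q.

P_x = -1150 N, P_y = 2726 N, Q_y = 2497 N

Resultant of the triangular load: ½ × 2165.5 × 3.9 = 4222.725 N, acting at 1.5 m from P (one-third of the span from the peak).
ΣM about P: Q_y·4.7 − (½·2165.5·3.9)·1.5 − 1000·5.4 = 0 → Q_y = 11734.0875/4.7 = 2496.61 ≈ 2497 N.
ΣF_y = 0: P_y + 2496.61 − ½·2165.5·3.9 − 1000 = 0 → P_y = 2726 N.
ΣF_x = 0: P_x + 1150 = 0 → P_x = -1150 N.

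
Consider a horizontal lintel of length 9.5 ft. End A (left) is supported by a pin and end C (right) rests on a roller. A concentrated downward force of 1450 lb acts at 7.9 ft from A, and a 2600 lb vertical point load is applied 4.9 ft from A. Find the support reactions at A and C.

ΣM about A: C_y·9.5 − 1450·7.9 − 2600·4.9 = 0 → C_y = 24195/9.5 = 2546.84 ≈ 2547 lb.
ΣF_y = 0: A_y + 2546.84 − 1450 − 2600 = 0 → A_y = 1503 lb.
ΣF_x = 0: no horizontal applied forces, so A_x = 0.

A_x = 0, A_y = 1503 lb, C_y = 2547 lb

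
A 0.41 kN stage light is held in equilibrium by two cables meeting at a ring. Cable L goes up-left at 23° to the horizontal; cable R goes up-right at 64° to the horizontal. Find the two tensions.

ΣF_x = 0: −T_L·cos23° + T_R·cos64° = 0 → T_R = 2.09983·T_L.
ΣF_y = 0: T_L·sin23° + T_R·sin64° = 0.41.
Substitute: T_L·(0.390731 + 2.09983·0.898794) = 0.41 → T_L = 0.179979 ≈ 0.1800 kN.
Then T_R = 2.09983 × 0.179979 = 0.3779 kN.

T_L = 0.1800 kN, T_R = 0.3779 kN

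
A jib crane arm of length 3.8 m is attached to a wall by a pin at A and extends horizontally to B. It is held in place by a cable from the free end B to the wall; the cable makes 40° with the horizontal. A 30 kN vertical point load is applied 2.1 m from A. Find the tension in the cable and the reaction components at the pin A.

T = 25.79 kN, A_x = 19.76 kN, A_y = 13.42 kN

ΣM about A: T·sin40°·3.8 − 30·2.1 = 0 → T = 63/(3.8·0.642788) = 25.7922 ≈ 25.79 kN.
ΣF_x = 0: A_x − T·cos40° = 0 → A_x = 25.7922 × 0.766044 = 19.76 kN.
ΣF_y = 0: A_y + T·sin40° − 30 = 0 → A_y = 30 − 25.7922 × 0.642788 = 13.42 kN.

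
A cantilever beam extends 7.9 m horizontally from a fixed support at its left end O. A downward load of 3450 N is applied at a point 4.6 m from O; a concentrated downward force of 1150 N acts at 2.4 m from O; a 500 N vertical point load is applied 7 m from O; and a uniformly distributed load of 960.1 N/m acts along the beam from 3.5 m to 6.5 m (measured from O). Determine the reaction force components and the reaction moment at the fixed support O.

O_x = 0, O_y = 7980 N, M_O = 36530 N·m

Resultant of the distributed load: 960.1 × 3 = 2880.3 N at 5 m from O.
ΣF_x = 0: O_x = 0.
ΣF_y = 0: O_y − 3450 − 1150 − 500 − 960.1·3 = 0 → O_y = 7980 N.
ΣM about O: M_O − 3450·4.6 − 1150·2.4 − 500·7 − (960.1·3)·5 = 0 → M_O = 36530 N·m.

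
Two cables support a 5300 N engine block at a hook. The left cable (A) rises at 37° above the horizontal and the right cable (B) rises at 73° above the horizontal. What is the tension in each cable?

T_A = 1649 N, T_B = 4504 N

ΣF_x = 0: −T_A·cos37° + T_B·cos73° = 0 → T_B = 2.73158·T_A.
ΣF_y = 0: T_A·sin37° + T_B·sin73° = 5300.
Substitute: T_A·(0.601815 + 2.73158·0.956305) = 5300 → T_A = 1649.02 ≈ 1649 N.
Then T_B = 2.73158 × 1649.02 = 4504 N.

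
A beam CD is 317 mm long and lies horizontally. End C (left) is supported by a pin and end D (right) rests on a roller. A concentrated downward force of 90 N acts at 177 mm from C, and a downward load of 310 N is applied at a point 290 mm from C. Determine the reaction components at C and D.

Moments about C: D_y·317 − 90·177 − 310·290 = 0 → D_y = 105830/317 = 333.849 ≈ 333.8 N.
ΣF_y = 0: C_y + 333.849 − 90 − 310 = 0 → C_y = 66.15 N.
ΣF_x = 0: no horizontal applied forces, so C_x = 0.

C_x = 0, C_y = 66.15 N, D_y = 333.8 N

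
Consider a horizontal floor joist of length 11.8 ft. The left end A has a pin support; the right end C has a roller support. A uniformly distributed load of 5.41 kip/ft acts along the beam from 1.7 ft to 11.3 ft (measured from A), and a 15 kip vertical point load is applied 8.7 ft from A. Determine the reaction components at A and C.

A_x = 0, A_y = 27.27 kip, C_y = 39.67 kip

Resultant of the distributed load: 5.41 × 9.6 = 51.936 kip at 6.5 ft from A.
Moments about A: C_y·11.8 − (5.41·9.6)·6.5 − 15·8.7 = 0 → C_y = 468.084/11.8 = 39.6681 ≈ 39.67 kip.
ΣF_y = 0: A_y + 39.6681 − 5.41·9.6 − 15 = 0 → A_y = 27.27 kip.
ΣF_x = 0: no horizontal applied forces, so A_x = 0.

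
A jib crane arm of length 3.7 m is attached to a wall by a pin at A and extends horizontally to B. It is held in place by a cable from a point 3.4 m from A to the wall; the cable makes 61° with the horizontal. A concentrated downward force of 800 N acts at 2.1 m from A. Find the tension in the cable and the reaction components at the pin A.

T = 565.0 N, A_x = 273.9 N, A_y = 305.9 N

ΣM about A: T·sin61°·3.4 − 800·2.1 = 0 → T = 1680/(3.4·0.87462) = 564.951 ≈ 565.0 N.
ΣF_x = 0: A_x − T·cos61° = 0 → A_x = 564.951 × 0.48481 = 273.9 N.
ΣF_y = 0: A_y + T·sin61° − 800 = 0 → A_y = 800 − 564.951 × 0.87462 = 305.9 N.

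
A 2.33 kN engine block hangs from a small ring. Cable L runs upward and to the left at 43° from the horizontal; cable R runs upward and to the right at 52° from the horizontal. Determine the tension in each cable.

T_L = 1.440 kN, T_R = 1.711 kN

ΣF_x = 0: −T_L·cos43° + T_R·cos52° = 0 → T_R = 1.18792·T_L.
ΣF_y = 0: T_L·sin43° + T_R·sin52° = 2.33.
Substitute: T_L·(0.681998 + 1.18792·0.788011) = 2.33 → T_L = 1.43997 ≈ 1.440 kN.
Then T_R = 1.18792 × 1.43997 = 1.711 kN.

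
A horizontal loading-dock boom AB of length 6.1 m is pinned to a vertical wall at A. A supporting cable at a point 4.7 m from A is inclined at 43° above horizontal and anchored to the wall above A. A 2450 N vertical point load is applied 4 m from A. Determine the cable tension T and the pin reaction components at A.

ΣM about A: T·sin43°·4.7 − 2450·4 = 0 → T = 9800/(4.7·0.681998) = 3057.35 ≈ 3057 N.
ΣF_x = 0: A_x − T·cos43° = 0 → A_x = 3057.35 × 0.731354 = 2236 N.
ΣF_y = 0: A_y + T·sin43° − 2450 = 0 → A_y = 2450 − 3057.35 × 0.681998 = 364.9 N.

T = 3057 N, A_x = 2236 N, A_y = 364.9 N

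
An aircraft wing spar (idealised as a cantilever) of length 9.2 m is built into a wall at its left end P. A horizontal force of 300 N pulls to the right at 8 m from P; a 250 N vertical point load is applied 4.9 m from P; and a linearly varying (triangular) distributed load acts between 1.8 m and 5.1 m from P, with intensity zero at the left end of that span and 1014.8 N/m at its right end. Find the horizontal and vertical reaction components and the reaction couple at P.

Resultant of the triangular load: ½ × 1014.8 × 3.3 = 1674.42 N, acting at 4 m from P (one-third of the span from the peak).
ΣF_x = 0: P_x + 300 = 0 → P_x = -300.0 N.
ΣF_y = 0: P_y − 250 − ½·1014.8·3.3 = 0 → P_y = 1924 N.
ΣM about P: M_P − 250·4.9 − (½·1014.8·3.3)·4 = 0 → M_P = 7923 N·m.

P_x = -300.0 N, P_y = 1924 N, M_P = 7923 N·m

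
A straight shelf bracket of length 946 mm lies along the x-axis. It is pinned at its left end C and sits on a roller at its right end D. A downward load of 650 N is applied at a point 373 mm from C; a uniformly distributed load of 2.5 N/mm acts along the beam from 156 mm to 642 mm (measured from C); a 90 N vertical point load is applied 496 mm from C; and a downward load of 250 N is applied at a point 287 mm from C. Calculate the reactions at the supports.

Resultant of the distributed load: 2.5 × 486 = 1215 N at 399 mm from C.
Taking moments about C: D_y·946 − 650·373 − (2.5·486)·399 − 90·496 − 250·287 = 0 → D_y = 843625/946 = 891.781 ≈ 891.8 N.
ΣF_y = 0: C_y + 891.781 − 650 − 2.5·486 − 90 − 250 = 0 → C_y = 1313 N.
ΣF_x = 0: no horizontal applied forces, so C_x = 0.

C_x = 0, C_y = 1313 N, D_y = 891.8 N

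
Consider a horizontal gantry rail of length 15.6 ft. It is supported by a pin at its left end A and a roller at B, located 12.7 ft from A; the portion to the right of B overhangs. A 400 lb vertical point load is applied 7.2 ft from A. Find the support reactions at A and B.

ΣM about A: B_y·12.7 − 400·7.2 = 0 → B_y = 2880/12.7 = 226.772 ≈ 226.8 lb.
ΣF_y = 0: A_y + 226.772 − 400 = 0 → A_y = 173.2 lb.
ΣF_x = 0: no horizontal applied forces, so A_x = 0.

A_x = 0, A_y = 173.2 lb, B_y = 226.8 lb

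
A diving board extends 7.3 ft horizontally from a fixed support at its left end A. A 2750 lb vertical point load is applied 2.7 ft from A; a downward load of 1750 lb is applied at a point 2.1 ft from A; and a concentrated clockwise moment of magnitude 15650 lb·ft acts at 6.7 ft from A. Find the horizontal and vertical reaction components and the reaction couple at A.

A_x = 0, A_y = 4500 lb, M_A = 26750 lb·ft

ΣF_x = 0: A_x = 0.
ΣF_y = 0: A_y − 2750 − 1750 = 0 → A_y = 4500 lb.
ΣM about A: M_A − 2750·2.7 − 1750·2.1 − 15650 = 0 → M_A = 26750 lb·ft.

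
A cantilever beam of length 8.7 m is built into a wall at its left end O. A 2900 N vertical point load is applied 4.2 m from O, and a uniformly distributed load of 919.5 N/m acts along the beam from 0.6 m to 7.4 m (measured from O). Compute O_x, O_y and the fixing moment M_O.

Resultant of the distributed load: 919.5 × 6.8 = 6252.6 N at 4 m from O.
ΣF_x = 0: O_x = 0.
ΣF_y = 0: O_y − 2900 − 919.5·6.8 = 0 → O_y = 9153 N.
ΣM about O: M_O − 2900·4.2 − (919.5·6.8)·4 = 0 → M_O = 37190 N·m.

O_x = 0, O_y = 9153 N, M_O = 37190 N·m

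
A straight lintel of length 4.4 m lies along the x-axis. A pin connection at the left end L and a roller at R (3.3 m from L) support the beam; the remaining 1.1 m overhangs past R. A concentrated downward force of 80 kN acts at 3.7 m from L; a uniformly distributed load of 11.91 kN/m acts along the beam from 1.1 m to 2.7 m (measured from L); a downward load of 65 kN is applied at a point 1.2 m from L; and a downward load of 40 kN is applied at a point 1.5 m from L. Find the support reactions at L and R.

Resultant of the distributed load: 11.91 × 1.6 = 19.056 kN at 1.9 m from L.
Taking moments about L: R_y·3.3 − 80·3.7 − (11.91·1.6)·1.9 − 65·1.2 − 40·1.5 = 0 → R_y = 470.2064/3.3 = 142.487 ≈ 142.5 kN.
ΣF_y = 0: L_y + 142.487 − 80 − 11.91·1.6 − 65 − 40 = 0 → L_y = 61.57 kN.
ΣF_x = 0: no horizontal applied forces, so L_x = 0.

L_x = 0, L_y = 61.57 kN, R_y = 142.5 kN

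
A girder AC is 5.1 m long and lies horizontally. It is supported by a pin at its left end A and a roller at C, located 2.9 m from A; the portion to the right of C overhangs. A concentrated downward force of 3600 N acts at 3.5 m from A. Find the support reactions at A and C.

ΣM about A: C_y·2.9 − 3600·3.5 = 0 → C_y = 12600/2.9 = 4344.83 ≈ 4345 N.
ΣF_y = 0: A_y + 4344.83 − 3600 = 0 → A_y = -744.8 N.
ΣF_x = 0: no horizontal applied forces, so A_x = 0.

A_x = 0, A_y = -744.8 N, C_y = 4345 N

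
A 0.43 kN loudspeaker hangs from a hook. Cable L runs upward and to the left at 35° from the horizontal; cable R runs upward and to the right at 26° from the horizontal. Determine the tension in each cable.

ΣF_x = 0: −T_L·cos35° + T_R·cos26° = 0 → T_R = 0.91139·T_L.
ΣF_y = 0: T_L·sin35° + T_R·sin26° = 0.43.
Substitute: T_L·(0.573576 + 0.91139·0.438371) = 0.43 → T_L = 0.441885 ≈ 0.4419 kN.
Then T_R = 0.91139 × 0.441885 = 0.4027 kN.

T_L = 0.4419 kN, T_R = 0.4027 kN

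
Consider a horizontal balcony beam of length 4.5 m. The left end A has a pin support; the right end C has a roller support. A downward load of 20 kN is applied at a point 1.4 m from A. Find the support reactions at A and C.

A_x = 0, A_y = 13.78 kN, C_y = 6.222 kN

Moments about A: C_y·4.5 − 20·1.4 = 0 → C_y = 28/4.5 = 6.22222 ≈ 6.222 kN.
ΣF_y = 0: A_y + 6.22222 − 20 = 0 → A_y = 13.78 kN.
ΣF_x = 0: no horizontal applied forces, so A_x = 0.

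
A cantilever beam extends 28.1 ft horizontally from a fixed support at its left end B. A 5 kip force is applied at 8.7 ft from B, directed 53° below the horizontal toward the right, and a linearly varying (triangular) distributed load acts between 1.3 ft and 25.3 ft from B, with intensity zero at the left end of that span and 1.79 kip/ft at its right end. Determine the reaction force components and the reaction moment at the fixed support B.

B_x = -3.009 kip, B_y = 25.47 kip, M_B = 406.3 kip·ft

Resultant of the triangular load: ½ × 1.79 × 24 = 21.48 kip, acting at 17.3 ft from B (one-third of the span from the peak).
ΣF_x = 0: B_x + 5·cos53° = 0 → B_x = -3.009 kip.
ΣF_y = 0: B_y − 5·sin53° − ½·1.79·24 = 0 → B_y = 25.47 kip.
ΣM about B: M_B − 5·sin53°·8.7 − (½·1.79·24)·17.3 = 0 → M_B = 406.3 kip·ft.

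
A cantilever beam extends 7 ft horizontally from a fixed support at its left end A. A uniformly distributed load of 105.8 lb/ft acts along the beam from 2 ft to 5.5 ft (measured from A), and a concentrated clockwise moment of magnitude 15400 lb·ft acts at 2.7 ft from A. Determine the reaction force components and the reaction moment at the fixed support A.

Resultant of the distributed load: 105.8 × 3.5 = 370.3 lb at 3.75 ft from A.
ΣF_x = 0: A_x = 0.
ΣF_y = 0: A_y − 105.8·3.5 = 0 → A_y = 370.3 lb.
ΣM about A: M_A − (105.8·3.5)·3.75 − 15400 = 0 → M_A = 16790 lb·ft.

A_x = 0, A_y = 370.3 lb, M_A = 16790 lb·ft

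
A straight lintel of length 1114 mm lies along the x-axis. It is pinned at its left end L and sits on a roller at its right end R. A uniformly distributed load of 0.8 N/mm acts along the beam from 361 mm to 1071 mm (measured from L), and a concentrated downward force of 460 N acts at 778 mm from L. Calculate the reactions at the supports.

L_x = 0, L_y = 341.7 N, R_y = 686.3 N

Resultant of the distributed load: 0.8 × 710 = 568 N at 716 mm from L.
Taking moments about L: R_y·1114 − (0.8·710)·716 − 460·778 = 0 → R_y = 764568/1114 = 686.327 ≈ 686.3 N.
ΣF_y = 0: L_y + 686.327 − 0.8·710 − 460 = 0 → L_y = 341.7 N.
ΣF_x = 0: no horizontal applied forces, so L_x = 0.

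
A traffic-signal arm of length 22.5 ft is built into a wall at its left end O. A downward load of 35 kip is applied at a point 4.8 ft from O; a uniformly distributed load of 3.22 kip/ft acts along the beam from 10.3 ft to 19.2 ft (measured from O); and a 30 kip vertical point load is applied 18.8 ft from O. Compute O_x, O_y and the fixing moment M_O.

O_x = 0, O_y = 93.66 kip, M_O = 1155 kip·ft

Resultant of the distributed load: 3.22 × 8.9 = 28.658 kip at 14.75 ft from O.
ΣF_x = 0: O_x = 0.
ΣF_y = 0: O_y − 35 − 3.22·8.9 − 30 = 0 → O_y = 93.66 kip.
ΣM about O: M_O − 35·4.8 − (3.22·8.9)·14.75 − 30·18.8 = 0 → M_O = 1155 kip·ft.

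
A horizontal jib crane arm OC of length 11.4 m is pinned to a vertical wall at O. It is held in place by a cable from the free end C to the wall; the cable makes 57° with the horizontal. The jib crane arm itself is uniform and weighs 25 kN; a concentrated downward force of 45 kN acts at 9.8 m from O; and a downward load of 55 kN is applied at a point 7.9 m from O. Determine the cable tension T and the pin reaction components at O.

T = 106.5 kN, O_x = 57.99 kN, O_y = 35.70 kN

ΣM about O: T·sin57°·11.4 − 25·5.7 − 45·9.8 − 55·7.9 = 0 → T = 1018/(11.4·0.838671) = 106.476 ≈ 106.5 kN.
ΣF_x = 0: O_x − T·cos57° = 0 → O_x = 106.476 × 0.544639 = 57.99 kN.
ΣF_y = 0: O_y + T·sin57° − 25 − 45 − 55 = 0 → O_y = 125 − 106.476 × 0.838671 = 35.70 kN.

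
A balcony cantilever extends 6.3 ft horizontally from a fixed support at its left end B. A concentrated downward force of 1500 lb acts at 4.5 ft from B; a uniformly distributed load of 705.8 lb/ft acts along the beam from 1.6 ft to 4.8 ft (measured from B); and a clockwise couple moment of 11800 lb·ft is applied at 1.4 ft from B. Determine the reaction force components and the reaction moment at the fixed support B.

B_x = 0, B_y = 3759 lb, M_B = 25780 lb·ft

Resultant of the distributed load: 705.8 × 3.2 = 2258.56 lb at 3.2 ft from B.
ΣF_x = 0: B_x = 0.
ΣF_y = 0: B_y − 1500 − 705.8·3.2 = 0 → B_y = 3759 lb.
ΣM about B: M_B − 1500·4.5 − (705.8·3.2)·3.2 − 11800 = 0 → M_B = 25780 lb·ft.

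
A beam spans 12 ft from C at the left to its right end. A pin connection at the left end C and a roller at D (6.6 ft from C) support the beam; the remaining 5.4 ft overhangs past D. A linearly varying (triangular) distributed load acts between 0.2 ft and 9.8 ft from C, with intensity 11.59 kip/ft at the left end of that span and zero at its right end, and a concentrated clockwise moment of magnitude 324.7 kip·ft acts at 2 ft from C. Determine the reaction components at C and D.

C_x = 0, C_y = -22.22 kip, D_y = 77.86 kip

Resultant of the triangular load: ½ × 11.59 × 9.6 = 55.632 kip, acting at 3.4 ft from C (one-third of the span from the peak).
ΣM about C: D_y·6.6 − (½·11.59·9.6)·3.4 − 324.7 = 0 → D_y = 513.8488/6.6 = 77.8559 ≈ 77.86 kip.
ΣF_y = 0: C_y + 77.8559 − ½·11.59·9.6 = 0 → C_y = -22.22 kip.
ΣF_x = 0: no horizontal applied forces, so C_x = 0.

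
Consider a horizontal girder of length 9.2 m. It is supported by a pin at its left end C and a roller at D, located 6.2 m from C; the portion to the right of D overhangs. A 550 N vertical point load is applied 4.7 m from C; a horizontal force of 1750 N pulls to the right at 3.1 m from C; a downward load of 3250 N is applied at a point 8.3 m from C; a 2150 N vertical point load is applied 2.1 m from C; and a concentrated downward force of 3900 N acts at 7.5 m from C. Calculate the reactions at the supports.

Taking moments about C: D_y·6.2 − 550·4.7 − 3250·8.3 − 2150·2.1 − 3900·7.5 = 0 → D_y = 63325/6.2 = 10213.7 ≈ 10210 N.
ΣF_y = 0: C_y + 10213.7 − 550 − 3250 − 2150 − 3900 = 0 → C_y = -363.7 N.
ΣF_x = 0: C_x + 1750 = 0 → C_x = -1750 N.

C_x = -1750 N, C_y = -363.7 N, D_y = 10210 N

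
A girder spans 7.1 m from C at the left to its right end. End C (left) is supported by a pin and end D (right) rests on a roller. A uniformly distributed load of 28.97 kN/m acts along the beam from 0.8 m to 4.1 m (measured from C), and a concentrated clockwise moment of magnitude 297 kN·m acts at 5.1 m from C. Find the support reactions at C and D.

Resultant of the distributed load: 28.97 × 3.3 = 95.601 kN at 2.45 m from C.
ΣM about C: D_y·7.1 − (28.97·3.3)·2.45 − 297 = 0 → D_y = 531.22245/7.1 = 74.8201 ≈ 74.82 kN.
ΣF_y = 0: C_y + 74.8201 − 28.97·3.3 = 0 → C_y = 20.78 kN.
ΣF_x = 0: no horizontal applied forces, so C_x = 0.

C_x = 0, C_y = 20.78 kN, D_y = 74.82 kN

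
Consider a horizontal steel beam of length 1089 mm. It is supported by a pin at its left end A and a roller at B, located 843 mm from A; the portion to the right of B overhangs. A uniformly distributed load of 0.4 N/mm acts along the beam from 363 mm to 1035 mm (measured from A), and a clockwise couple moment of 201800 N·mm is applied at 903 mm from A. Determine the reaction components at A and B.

A_x = 0, A_y = -193.5 N, B_y = 462.3 N

Resultant of the distributed load: 0.4 × 672 = 268.8 N at 699 mm from A.
ΣM about A: B_y·843 − (0.4·672)·699 − 201800 = 0 → B_y = 389691.2/843 = 462.267 ≈ 462.3 N.
ΣF_y = 0: A_y + 462.267 − 0.4·672 = 0 → A_y = -193.5 N.
ΣF_x = 0: no horizontal applied forces, so A_x = 0.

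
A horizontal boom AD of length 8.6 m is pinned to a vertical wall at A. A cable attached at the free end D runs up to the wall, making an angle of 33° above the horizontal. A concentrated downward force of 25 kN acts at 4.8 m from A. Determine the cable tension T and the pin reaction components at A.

T = 25.62 kN, A_x = 21.49 kN, A_y = 11.05 kN

ΣM about A: T·sin33°·8.6 − 25·4.8 = 0 → T = 120/(8.6·0.544639) = 25.6197 ≈ 25.62 kN.
ΣF_x = 0: A_x − T·cos33° = 0 → A_x = 25.6197 × 0.838671 = 21.49 kN.
ΣF_y = 0: A_y + T·sin33° − 25 = 0 → A_y = 25 − 25.6197 × 0.544639 = 11.05 kN.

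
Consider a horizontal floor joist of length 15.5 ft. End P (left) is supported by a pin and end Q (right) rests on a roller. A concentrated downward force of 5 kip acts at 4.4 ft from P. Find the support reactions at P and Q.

Taking moments about P: Q_y·15.5 − 5·4.4 = 0 → Q_y = 22/15.5 = 1.41935 ≈ 1.419 kip.
ΣF_y = 0: P_y + 1.41935 − 5 = 0 → P_y = 3.581 kip.
ΣF_x = 0: no horizontal applied forces, so P_x = 0.

P_x = 0, P_y = 3.581 kip, Q_y = 1.419 kip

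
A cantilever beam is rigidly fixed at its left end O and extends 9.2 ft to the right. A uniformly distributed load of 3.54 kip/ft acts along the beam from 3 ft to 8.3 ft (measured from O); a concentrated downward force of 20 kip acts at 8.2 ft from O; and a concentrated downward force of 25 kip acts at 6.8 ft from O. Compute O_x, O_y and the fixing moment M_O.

Resultant of the distributed load: 3.54 × 5.3 = 18.762 kip at 5.65 ft from O.
ΣF_x = 0: O_x = 0.
ΣF_y = 0: O_y − 3.54·5.3 − 20 − 25 = 0 → O_y = 63.76 kip.
ΣM about O: M_O − (3.54·5.3)·5.65 − 20·8.2 − 25·6.8 = 0 → M_O = 440.0 kip·ft.

O_x = 0, O_y = 63.76 kip, M_O = 440.0 kip·ft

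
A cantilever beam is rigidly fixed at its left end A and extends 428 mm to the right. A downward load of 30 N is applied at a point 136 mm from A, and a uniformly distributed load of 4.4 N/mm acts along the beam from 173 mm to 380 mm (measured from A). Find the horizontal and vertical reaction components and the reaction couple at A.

A_x = 0, A_y = 940.8 N, M_A = 255900 N·mm

Resultant of the distributed load: 4.4 × 207 = 910.8 N at 276.5 mm from A.
ΣF_x = 0: A_x = 0.
ΣF_y = 0: A_y − 30 − 4.4·207 = 0 → A_y = 940.8 N.
ΣM about A: M_A − 30·136 − (4.4·207)·276.5 = 0 → M_A = 255900 N·mm.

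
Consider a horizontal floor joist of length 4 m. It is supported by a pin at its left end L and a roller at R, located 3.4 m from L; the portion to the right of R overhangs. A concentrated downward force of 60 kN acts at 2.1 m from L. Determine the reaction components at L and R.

L_x = 0, L_y = 22.94 kN, R_y = 37.06 kN

Taking moments about L: R_y·3.4 − 60·2.1 = 0 → R_y = 126/3.4 = 37.0588 ≈ 37.06 kN.
ΣF_y = 0: L_y + 37.0588 − 60 = 0 → L_y = 22.94 kN.
ΣF_x = 0: no horizontal applied forces, so L_x = 0.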